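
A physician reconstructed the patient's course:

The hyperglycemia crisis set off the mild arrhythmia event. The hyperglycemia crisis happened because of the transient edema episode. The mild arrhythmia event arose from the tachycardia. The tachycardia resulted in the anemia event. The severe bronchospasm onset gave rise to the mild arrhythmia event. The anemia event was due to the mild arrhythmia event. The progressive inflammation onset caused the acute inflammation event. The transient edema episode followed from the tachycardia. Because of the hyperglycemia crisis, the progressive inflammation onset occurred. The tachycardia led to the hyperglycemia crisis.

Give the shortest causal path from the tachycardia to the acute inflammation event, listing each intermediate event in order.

the tachycardia → the hyperglycemia crisis
the hyperglycemia crisis → the progressive inflammation onset
the progressive inflammation onset → the acute inflammation event
Length: 3 steps.

the tachycardia → the hyperglycemia crisis → the progressive inflammation onset → the acute inflammation event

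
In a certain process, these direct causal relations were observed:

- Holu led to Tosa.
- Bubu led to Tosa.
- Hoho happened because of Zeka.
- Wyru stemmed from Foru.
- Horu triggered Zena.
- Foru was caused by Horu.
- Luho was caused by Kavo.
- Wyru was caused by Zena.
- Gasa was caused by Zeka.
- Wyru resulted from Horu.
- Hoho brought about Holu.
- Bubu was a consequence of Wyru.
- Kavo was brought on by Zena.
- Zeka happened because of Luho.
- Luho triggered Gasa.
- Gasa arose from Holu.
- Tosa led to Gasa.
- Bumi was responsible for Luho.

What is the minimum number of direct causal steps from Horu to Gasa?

4

Shortest chain: Horu → Zena → Kavo → Luho → Gasa.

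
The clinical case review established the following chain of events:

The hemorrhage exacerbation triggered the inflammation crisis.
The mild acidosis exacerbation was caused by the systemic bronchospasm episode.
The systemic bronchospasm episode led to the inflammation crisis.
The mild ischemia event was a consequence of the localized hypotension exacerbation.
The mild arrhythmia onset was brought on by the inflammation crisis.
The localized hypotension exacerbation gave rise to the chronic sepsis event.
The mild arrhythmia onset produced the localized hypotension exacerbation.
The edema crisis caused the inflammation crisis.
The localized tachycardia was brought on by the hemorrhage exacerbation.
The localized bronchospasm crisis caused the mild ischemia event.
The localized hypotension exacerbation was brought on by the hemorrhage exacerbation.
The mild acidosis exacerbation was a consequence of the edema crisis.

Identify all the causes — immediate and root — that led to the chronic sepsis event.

the edema crisis, the hemorrhage exacerbation, the inflammation crisis, the localized hypotension exacerbation, the mild arrhythmia onset, the systemic bronchospasm episode

Immediate cause of the chronic sepsis event: the localized hypotension exacerbation.
Further upstream: the systemic bronchospasm episode, the hemorrhage exacerbation, the edema crisis, the inflammation crisis, the mild arrhythmia onset.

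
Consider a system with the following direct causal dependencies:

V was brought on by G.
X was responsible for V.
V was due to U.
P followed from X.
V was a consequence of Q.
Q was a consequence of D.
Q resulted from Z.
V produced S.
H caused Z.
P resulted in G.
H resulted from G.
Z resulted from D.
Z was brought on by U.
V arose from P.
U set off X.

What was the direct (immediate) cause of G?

Upstream contributors include U, X, but only P feeds directly into G.

P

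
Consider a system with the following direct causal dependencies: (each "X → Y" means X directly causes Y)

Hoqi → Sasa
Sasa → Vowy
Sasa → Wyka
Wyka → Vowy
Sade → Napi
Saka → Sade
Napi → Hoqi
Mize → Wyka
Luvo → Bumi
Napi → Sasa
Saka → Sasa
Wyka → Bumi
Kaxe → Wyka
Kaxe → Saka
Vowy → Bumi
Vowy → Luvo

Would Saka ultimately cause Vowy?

There is a causal chain: Saka → Sasa → Vowy.

Yes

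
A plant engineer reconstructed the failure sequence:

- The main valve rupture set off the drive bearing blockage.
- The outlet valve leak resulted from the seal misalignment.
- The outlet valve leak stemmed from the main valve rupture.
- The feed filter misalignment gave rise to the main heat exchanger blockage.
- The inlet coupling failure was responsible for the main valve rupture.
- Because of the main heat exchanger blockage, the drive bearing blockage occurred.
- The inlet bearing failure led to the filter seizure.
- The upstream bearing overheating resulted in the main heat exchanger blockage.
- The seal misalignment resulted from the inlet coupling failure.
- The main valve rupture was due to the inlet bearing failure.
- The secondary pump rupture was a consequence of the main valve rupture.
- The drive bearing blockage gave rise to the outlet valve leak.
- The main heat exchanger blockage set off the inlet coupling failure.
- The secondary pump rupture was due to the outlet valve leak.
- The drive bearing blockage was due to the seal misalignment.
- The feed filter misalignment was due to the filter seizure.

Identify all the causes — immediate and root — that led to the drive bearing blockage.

the feed filter misalignment, the filter seizure, the inlet bearing failure, the inlet coupling failure, the main heat exchanger blockage, the main valve rupture, the seal misalignment, the upstream bearing overheating

Immediate causes of the drive bearing blockage: the main heat exchanger blockage, the main valve rupture, the seal misalignment.
Further upstream: the inlet bearing failure, the filter seizure, the feed filter misalignment, the inlet coupling failure, the upstream bearing overheating.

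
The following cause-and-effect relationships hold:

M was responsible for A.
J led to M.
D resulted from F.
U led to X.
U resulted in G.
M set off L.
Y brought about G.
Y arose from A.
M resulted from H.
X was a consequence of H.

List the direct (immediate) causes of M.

H, J → M with nothing further upstream stated.

H, J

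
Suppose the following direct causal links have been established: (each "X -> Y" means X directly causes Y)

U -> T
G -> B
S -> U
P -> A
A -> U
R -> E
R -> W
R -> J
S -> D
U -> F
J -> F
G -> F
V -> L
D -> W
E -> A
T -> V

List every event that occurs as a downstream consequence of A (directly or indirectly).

Direct effects: U.
2 steps out: T, F.
3 steps out: V.
4 steps out: L.
Not reachable from it: R, S, E, J, P, G, B, D, W.

F, L, T, U, V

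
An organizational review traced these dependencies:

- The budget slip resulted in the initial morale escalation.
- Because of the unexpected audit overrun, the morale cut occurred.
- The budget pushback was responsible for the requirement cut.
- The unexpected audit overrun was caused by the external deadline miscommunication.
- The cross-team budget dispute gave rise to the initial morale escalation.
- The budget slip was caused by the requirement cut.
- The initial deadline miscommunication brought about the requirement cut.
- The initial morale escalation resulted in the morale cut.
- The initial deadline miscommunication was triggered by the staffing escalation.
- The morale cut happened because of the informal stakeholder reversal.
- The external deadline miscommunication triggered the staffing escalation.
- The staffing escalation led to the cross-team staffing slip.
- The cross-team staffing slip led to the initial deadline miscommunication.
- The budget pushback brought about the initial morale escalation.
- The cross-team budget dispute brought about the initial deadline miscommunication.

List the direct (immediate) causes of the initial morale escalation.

Upstream contributors include the external deadline miscommunication, the staffing escalation, the cross-team staffing slip, the initial deadline miscommunication, the requirement cut, but only the budget pushback, the budget slip, the cross-team budget dispute feed directly into the initial morale escalation.

the budget pushback, the budget slip, the cross-team budget dispute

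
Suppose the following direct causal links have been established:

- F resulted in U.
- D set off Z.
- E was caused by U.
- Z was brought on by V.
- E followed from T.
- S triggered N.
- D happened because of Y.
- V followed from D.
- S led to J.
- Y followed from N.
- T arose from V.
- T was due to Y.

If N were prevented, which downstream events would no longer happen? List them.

Downstream of N: Y, D, V, T, Z, E.
Of those, still caused via another path: E.
The remainder have no surviving cause.

D, T, V, Y, Z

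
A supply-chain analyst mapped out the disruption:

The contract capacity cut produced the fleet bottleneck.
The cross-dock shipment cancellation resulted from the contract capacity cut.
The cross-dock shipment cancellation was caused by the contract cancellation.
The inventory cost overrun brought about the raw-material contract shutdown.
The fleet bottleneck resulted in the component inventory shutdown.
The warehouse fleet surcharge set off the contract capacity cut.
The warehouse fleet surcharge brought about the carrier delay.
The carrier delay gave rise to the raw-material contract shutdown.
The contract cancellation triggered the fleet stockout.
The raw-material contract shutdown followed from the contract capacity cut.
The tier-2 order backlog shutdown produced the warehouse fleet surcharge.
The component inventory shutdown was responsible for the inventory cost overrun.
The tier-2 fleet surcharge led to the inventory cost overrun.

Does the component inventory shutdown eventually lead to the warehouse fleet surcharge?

The component inventory shutdown leads to the inventory cost overrun, the raw-material contract shutdown; the warehouse fleet surcharge is not among them.

No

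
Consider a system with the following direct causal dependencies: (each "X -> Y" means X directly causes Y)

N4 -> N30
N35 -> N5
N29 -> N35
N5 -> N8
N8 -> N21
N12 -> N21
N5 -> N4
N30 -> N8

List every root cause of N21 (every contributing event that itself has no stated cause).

N12, N29

Tracing upstream from N21: N21 ← N8 ← N5 ← N35 ← N29.
A separate upstream branch: N21 ← N12.
Each of those chain origins has no stated cause.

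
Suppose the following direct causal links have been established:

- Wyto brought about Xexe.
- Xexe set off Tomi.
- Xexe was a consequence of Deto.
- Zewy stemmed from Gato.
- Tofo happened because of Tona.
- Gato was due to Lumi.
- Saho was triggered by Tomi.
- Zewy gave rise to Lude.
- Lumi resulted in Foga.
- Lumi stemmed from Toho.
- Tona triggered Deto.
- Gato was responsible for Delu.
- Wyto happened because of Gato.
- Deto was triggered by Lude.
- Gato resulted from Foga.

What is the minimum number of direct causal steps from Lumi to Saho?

Shortest chain: Lumi → Gato → Wyto → Xexe → Tomi → Saho.

5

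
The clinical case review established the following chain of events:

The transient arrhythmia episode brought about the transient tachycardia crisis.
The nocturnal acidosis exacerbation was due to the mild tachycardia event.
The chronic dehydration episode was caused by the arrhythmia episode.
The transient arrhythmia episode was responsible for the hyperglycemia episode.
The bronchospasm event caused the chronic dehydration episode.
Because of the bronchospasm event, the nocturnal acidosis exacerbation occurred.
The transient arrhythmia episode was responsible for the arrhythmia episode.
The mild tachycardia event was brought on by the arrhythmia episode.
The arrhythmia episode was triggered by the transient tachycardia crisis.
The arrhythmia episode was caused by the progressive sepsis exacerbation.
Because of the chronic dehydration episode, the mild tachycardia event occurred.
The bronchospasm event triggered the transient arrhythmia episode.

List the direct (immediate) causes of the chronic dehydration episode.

Upstream contributors include the transient arrhythmia episode, the transient tachycardia crisis, the progressive sepsis exacerbation, but only the arrhythmia episode, the bronchospasm event feed directly into the chronic dehydration episode.

the arrhythmia episode, the bronchospasm event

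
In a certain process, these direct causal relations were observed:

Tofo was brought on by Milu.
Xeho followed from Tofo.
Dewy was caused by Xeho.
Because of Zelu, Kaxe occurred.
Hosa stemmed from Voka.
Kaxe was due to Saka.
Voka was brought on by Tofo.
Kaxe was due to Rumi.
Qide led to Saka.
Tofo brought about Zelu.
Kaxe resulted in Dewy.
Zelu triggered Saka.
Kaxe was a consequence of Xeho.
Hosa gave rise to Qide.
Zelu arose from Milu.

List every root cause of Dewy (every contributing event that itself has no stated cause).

Tracing upstream from Dewy: Dewy ← Xeho ← Tofo ← Milu.
A separate upstream branch: Dewy ← Kaxe ← Rumi.
Each of those chain origins has no stated cause.

Milu, Rumi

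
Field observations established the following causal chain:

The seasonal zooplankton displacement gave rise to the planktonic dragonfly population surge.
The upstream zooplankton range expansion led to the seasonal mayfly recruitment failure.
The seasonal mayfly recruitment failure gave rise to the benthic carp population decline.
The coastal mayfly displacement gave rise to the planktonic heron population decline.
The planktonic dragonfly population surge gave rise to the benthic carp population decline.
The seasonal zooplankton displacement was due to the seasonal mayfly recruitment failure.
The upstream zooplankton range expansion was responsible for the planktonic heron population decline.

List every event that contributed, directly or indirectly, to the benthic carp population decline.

Immediate causes of the benthic carp population decline: the seasonal mayfly recruitment failure, the planktonic dragonfly population surge.
Further upstream: the upstream zooplankton range expansion, the seasonal zooplankton displacement.

the planktonic dragonfly population surge, the seasonal mayfly recruitment failure, the seasonal zooplankton displacement, the upstream zooplankton range expansion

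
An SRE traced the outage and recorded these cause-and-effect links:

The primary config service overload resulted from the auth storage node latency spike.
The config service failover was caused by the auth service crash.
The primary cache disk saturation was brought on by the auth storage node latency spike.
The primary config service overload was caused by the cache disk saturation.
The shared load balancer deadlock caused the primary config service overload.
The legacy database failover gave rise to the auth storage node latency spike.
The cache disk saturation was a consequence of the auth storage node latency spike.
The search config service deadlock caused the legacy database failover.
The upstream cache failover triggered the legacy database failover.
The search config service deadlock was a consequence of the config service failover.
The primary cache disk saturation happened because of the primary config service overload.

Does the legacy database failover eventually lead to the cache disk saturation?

Yes

There is a causal chain: the legacy database failover → the auth storage node latency spike → the cache disk saturation.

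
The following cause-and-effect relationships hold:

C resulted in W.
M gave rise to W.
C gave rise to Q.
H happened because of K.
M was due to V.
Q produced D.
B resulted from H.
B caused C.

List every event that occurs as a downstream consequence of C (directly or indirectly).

D, Q, W

Direct effects: Q, W.
2 steps out: D.
Not reachable from it: K, H, V, B, M.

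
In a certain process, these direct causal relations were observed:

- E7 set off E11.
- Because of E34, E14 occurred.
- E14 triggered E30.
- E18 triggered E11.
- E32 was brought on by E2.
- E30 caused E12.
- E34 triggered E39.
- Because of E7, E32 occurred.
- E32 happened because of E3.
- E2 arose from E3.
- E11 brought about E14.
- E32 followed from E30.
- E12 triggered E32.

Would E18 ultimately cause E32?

Yes

There is a causal chain: E18 → E11 → E14 → E30 → E32.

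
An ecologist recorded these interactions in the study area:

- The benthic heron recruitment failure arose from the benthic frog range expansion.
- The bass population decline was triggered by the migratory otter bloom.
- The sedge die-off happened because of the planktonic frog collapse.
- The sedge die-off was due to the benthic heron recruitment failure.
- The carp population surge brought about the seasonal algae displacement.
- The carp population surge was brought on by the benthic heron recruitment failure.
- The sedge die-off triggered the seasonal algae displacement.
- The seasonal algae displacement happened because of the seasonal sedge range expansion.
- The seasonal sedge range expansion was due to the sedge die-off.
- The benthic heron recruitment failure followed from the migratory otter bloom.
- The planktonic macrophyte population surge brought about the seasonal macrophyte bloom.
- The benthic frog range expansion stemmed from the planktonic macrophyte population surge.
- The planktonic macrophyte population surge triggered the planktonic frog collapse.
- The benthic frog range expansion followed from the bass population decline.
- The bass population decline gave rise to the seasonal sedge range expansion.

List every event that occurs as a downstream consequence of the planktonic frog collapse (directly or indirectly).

Direct effects: the sedge die-off.
2 steps out: the seasonal sedge range expansion, the seasonal algae displacement.
Not reachable from it: the planktonic macrophyte population surge, the migratory otter bloom, the seasonal macrophyte bloom, the bass population decline, the benthic frog range expansion, the benthic heron recruitment failure, the carp population surge.

the seasonal algae displacement, the seasonal sedge range expansion, the sedge die-off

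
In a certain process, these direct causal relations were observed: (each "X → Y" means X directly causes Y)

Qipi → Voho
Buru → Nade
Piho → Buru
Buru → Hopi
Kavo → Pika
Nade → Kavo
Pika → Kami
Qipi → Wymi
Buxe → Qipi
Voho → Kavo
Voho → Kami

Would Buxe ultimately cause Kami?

Yes

There is a causal chain: Buxe → Qipi → Voho → Kami.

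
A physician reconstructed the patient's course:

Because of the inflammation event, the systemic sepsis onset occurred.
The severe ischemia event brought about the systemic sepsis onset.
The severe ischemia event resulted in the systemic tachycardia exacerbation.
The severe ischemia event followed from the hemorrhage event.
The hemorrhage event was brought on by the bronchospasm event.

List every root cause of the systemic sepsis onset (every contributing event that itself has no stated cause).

Tracing upstream from the systemic sepsis onset: the systemic sepsis onset ← the severe ischemia event ← the hemorrhage event ← the bronchospasm event.
A separate upstream branch: the systemic sepsis onset ← the inflammation event.
Each of those chain origins has no stated cause.

the bronchospasm event, the inflammation event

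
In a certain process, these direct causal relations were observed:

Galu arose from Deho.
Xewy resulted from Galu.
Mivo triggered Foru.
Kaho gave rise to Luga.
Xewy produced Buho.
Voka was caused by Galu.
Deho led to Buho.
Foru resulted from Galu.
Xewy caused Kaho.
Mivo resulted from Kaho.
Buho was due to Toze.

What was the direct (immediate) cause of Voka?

Upstream contributors include Deho, but only Galu feeds directly into Voka.

Galu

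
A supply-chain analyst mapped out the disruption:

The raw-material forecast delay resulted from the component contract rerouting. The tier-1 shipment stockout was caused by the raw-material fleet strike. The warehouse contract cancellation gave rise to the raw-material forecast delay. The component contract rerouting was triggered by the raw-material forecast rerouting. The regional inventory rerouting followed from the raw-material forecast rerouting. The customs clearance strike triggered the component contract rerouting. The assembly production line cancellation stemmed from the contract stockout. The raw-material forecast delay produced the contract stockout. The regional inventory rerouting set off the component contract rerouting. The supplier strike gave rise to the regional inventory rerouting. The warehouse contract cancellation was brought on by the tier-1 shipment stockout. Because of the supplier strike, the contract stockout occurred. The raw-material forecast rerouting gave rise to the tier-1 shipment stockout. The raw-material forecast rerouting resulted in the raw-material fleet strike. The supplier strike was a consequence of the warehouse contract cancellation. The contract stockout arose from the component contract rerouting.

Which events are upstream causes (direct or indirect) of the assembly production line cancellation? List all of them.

the component contract rerouting, the contract stockout, the customs clearance strike, the raw-material fleet strike, the raw-material forecast delay, the raw-material forecast rerouting, the regional inventory rerouting, the supplier strike, the tier-1 shipment stockout, the warehouse contract cancellation

Immediate cause of the assembly production line cancellation: the contract stockout.
Further upstream: the raw-material forecast rerouting, the raw-material fleet strike, the tier-1 shipment stockout, the warehouse contract cancellation, the supplier strike, the regional inventory rerouting, the component contract rerouting, the raw-material forecast delay, the customs clearance strike.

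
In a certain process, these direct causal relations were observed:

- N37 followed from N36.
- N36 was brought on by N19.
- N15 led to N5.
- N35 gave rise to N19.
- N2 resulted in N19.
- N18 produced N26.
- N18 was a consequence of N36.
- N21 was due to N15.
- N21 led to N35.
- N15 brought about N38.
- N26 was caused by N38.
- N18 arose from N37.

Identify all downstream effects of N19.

N18, N26, N36, N37

Direct effects: N36.
2 steps out: N37, N18.
3 steps out: N26.
Not reachable from it: N15, N21, N35, N5, N38, N2.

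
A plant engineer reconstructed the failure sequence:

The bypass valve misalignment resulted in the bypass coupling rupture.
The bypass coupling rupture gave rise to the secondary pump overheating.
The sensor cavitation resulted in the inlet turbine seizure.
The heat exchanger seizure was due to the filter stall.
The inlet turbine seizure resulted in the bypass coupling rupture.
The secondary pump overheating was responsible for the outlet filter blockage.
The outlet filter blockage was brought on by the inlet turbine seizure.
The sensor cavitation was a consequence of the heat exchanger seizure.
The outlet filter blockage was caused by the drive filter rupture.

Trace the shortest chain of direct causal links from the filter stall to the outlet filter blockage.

the filter stall → the heat exchanger seizure → the sensor cavitation → the inlet turbine seizure → the outlet filter blockage

the filter stall → the heat exchanger seizure
the heat exchanger seizure → the sensor cavitation
the sensor cavitation → the inlet turbine seizure
the inlet turbine seizure → the outlet filter blockage
Length: 4 steps.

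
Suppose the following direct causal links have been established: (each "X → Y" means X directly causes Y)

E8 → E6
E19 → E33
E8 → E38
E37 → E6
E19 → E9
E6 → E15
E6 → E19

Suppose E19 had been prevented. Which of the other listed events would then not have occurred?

E33, E9

Downstream of E19: E9, E33.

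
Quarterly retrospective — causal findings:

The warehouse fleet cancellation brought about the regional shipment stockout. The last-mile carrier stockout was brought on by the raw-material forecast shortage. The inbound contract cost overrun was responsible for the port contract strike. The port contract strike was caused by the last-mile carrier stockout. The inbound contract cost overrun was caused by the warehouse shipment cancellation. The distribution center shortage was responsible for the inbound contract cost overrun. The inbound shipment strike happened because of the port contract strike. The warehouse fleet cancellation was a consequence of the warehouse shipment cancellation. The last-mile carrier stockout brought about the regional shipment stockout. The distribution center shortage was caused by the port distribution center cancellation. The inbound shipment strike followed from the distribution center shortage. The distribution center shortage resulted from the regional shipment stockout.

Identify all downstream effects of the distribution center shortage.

Direct effects: the inbound contract cost overrun, the inbound shipment strike.
2 steps out: the port contract strike.
Not reachable from it: the raw-material forecast shortage, the port distribution center cancellation, the warehouse shipment cancellation, the last-mile carrier stockout, the warehouse fleet cancellation, the regional shipment stockout.

the inbound contract cost overrun, the inbound shipment strike, the port contract strike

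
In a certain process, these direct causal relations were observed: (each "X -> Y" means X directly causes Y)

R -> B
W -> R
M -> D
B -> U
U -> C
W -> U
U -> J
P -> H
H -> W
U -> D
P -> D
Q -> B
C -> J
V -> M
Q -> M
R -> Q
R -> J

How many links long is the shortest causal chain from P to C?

Shortest chain: P → H → W → U → C.

4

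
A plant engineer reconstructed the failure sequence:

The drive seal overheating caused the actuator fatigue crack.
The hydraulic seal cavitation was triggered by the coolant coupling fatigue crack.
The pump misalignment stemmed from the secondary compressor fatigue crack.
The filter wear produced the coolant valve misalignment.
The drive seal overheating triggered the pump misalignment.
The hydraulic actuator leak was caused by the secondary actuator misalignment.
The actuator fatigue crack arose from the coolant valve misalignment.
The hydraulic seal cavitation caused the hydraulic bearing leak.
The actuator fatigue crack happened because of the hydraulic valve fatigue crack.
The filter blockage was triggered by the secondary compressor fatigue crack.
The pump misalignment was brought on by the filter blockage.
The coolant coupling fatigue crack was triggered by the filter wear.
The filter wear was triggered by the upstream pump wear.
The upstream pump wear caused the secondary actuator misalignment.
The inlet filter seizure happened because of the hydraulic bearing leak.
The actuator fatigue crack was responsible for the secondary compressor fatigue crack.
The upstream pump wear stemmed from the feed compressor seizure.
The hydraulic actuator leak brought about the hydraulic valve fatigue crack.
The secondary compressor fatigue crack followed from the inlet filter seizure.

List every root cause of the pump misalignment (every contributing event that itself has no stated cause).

the drive seal overheating, the feed compressor seizure

Tracing upstream from the pump misalignment: the pump misalignment ← the secondary compressor fatigue crack ← the actuator fatigue crack ← the coolant valve misalignment ← the filter wear ← the upstream pump wear ← the feed compressor seizure.
A separate upstream branch: the pump misalignment ← the drive seal overheating.
Each of those chain origins has no stated cause.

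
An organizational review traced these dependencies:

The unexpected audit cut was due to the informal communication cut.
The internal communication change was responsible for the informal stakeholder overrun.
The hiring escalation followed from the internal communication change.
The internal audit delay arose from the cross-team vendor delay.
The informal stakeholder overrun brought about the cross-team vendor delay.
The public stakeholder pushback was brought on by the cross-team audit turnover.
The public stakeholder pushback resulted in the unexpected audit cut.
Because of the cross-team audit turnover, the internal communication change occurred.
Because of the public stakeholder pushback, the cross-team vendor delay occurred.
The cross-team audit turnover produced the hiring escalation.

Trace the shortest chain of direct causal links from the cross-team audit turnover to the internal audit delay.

the cross-team audit turnover → the public stakeholder pushback
the public stakeholder pushback → the cross-team vendor delay
the cross-team vendor delay → the internal audit delay
Length: 3 steps.

the cross-team audit turnover → the public stakeholder pushback → the cross-team vendor delay → the internal audit delay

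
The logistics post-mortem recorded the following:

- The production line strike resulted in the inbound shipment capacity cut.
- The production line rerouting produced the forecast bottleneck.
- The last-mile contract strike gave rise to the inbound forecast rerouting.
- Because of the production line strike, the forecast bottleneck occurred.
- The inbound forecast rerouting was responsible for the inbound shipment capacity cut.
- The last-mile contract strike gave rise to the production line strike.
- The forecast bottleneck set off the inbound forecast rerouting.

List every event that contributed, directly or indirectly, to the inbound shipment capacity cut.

the forecast bottleneck, the inbound forecast rerouting, the last-mile contract strike, the production line rerouting, the production line strike

Immediate causes of the inbound shipment capacity cut: the production line strike, the inbound forecast rerouting.
Further upstream: the last-mile contract strike, the forecast bottleneck, the production line rerouting.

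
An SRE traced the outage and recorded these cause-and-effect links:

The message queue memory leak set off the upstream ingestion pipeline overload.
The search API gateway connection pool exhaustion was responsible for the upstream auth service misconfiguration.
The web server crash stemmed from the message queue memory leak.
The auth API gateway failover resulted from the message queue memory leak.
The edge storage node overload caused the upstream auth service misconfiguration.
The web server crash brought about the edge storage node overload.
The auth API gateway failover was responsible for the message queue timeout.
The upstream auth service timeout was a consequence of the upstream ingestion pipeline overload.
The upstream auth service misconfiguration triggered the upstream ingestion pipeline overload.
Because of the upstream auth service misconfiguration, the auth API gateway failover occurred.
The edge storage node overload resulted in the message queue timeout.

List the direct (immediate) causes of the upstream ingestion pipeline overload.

the message queue memory leak, the upstream auth service misconfiguration

Upstream contributors include the web server crash, the edge storage node overload, the search API gateway connection pool exhaustion, but only the message queue memory leak, the upstream auth service misconfiguration feed directly into the upstream ingestion pipeline overload.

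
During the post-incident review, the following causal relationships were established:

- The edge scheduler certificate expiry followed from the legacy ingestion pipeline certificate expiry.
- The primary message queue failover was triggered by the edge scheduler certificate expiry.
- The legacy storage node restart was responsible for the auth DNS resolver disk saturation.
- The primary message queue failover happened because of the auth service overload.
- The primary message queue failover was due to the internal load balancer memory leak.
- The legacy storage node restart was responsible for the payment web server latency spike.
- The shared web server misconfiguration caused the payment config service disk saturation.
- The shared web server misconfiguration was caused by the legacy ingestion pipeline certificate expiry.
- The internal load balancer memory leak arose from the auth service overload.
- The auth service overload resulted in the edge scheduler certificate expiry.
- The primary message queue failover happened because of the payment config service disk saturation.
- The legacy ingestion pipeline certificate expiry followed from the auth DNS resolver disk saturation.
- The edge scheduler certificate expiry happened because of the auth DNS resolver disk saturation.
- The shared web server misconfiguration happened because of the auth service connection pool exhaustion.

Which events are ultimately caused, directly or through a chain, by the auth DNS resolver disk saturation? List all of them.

Direct effects: the legacy ingestion pipeline certificate expiry, the edge scheduler certificate expiry.
2 steps out: the shared web server misconfiguration, the primary message queue failover.
3 steps out: the payment config service disk saturation.
Not reachable from it: the auth service connection pool exhaustion, the legacy storage node restart, the payment web server latency spike, the auth service overload, the internal load balancer memory leak.

the edge scheduler certificate expiry, the legacy ingestion pipeline certificate expiry, the payment config service disk saturation, the primary message queue failover, the shared web server misconfiguration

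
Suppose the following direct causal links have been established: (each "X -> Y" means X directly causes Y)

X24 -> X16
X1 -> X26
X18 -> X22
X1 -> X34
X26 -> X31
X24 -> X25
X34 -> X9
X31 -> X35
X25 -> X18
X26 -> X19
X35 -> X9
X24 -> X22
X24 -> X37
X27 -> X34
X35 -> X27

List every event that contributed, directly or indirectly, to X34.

X1, X26, X27, X31, X35

Immediate causes of X34: X1, X27.
Further upstream: X26, X31, X35.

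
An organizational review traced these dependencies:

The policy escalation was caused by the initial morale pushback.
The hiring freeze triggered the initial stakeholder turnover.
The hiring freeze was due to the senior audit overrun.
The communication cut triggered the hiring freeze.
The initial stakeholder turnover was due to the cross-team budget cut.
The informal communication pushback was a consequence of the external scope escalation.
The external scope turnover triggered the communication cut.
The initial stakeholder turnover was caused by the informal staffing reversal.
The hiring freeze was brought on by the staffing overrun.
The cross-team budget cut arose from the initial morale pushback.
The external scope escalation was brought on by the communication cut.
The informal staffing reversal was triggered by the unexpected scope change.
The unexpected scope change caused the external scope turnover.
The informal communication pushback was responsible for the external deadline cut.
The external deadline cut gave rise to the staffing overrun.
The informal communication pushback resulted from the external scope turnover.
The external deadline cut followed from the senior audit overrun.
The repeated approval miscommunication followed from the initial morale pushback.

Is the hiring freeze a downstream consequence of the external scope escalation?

Yes

There is a causal chain: the external scope escalation → the informal communication pushback → the external deadline cut → the staffing overrun → the hiring freeze.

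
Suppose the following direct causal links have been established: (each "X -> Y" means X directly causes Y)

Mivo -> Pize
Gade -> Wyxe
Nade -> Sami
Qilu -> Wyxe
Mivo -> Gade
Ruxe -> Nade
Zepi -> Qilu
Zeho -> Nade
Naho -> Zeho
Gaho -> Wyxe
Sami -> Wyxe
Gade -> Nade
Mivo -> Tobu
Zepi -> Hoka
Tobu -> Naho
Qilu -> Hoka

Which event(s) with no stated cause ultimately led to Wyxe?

Gaho, Mivo, Ruxe, Zepi

Tracing upstream from Wyxe: Wyxe ← Gade ← Mivo.
A separate upstream branch: Wyxe ← Sami ← Nade ← Ruxe.
A separate upstream branch: Wyxe ← Qilu ← Zepi.
A separate upstream branch: Wyxe ← Gaho.
Each of those chain origins has no stated cause.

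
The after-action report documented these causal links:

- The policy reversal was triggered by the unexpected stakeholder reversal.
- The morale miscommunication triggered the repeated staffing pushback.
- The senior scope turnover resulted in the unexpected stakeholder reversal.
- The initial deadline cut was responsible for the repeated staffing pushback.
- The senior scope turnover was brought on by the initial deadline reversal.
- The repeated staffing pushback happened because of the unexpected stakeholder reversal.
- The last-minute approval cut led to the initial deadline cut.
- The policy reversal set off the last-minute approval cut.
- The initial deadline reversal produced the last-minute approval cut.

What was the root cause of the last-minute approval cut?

the initial deadline reversal

Tracing upstream from the last-minute approval cut: the last-minute approval cut ← the initial deadline reversal.
The initial deadline reversal has no stated cause, so it is the root.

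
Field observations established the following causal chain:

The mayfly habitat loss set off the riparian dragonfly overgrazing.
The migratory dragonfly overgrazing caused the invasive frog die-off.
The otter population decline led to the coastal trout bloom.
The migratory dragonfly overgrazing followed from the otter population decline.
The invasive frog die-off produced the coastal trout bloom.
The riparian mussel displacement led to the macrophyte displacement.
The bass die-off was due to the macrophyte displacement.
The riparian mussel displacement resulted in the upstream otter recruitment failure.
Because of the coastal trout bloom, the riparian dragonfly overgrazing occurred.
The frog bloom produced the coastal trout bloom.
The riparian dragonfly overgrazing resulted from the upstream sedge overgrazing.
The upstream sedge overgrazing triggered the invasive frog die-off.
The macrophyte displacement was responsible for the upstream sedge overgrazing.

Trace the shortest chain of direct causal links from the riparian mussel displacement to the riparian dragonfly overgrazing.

the riparian mussel displacement → the macrophyte displacement → the upstream sedge overgrazing → the riparian dragonfly overgrazing

the riparian mussel displacement → the macrophyte displacement
the macrophyte displacement → the upstream sedge overgrazing
the upstream sedge overgrazing → the riparian dragonfly overgrazing
Length: 3 steps.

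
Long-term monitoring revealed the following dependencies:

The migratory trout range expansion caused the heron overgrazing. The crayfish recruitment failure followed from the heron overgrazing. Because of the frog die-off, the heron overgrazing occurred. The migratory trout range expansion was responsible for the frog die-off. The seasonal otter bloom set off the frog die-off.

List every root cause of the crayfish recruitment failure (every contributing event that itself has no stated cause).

Tracing upstream from the crayfish recruitment failure: the crayfish recruitment failure ← the heron overgrazing ← the frog die-off ← the seasonal otter bloom.
A separate upstream branch: the crayfish recruitment failure ← the heron overgrazing ← the migratory trout range expansion.
Each of those chain origins has no stated cause.

the migratory trout range expansion, the seasonal otter bloom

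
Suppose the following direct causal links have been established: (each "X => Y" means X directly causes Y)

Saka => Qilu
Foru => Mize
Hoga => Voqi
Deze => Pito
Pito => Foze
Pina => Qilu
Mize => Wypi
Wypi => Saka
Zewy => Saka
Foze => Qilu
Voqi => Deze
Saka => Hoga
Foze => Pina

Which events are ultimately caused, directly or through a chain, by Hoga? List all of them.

Deze, Foze, Pina, Pito, Qilu, Voqi

Direct effects: Voqi.
2 steps out: Deze.
3 steps out: Pito.
4 steps out: Foze.
5 steps out: Pina, Qilu.
Not reachable from it: Foru, Mize, Wypi, Zewy, Saka.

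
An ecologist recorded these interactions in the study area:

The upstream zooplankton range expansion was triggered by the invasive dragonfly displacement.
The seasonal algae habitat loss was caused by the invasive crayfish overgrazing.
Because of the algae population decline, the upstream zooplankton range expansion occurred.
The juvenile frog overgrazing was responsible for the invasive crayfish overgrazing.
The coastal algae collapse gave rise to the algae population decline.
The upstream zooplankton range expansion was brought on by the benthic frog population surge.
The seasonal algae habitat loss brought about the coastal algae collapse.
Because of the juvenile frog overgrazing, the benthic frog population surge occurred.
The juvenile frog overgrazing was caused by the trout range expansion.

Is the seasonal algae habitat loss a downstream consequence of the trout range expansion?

There is a causal chain: the trout range expansion → the juvenile frog overgrazing → the invasive crayfish overgrazing → the seasonal algae habitat loss.

Yes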